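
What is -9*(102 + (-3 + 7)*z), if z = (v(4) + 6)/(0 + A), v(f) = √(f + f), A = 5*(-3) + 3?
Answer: -900 + 6*√2 ≈ -891.51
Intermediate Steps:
A = -12 (A = -15 + 3 = -12)
v(f) = √2*√f (v(f) = √(2*f) = √2*√f)
z = -½ - √2/6 (z = (√2*√4 + 6)/(0 - 12) = (√2*2 + 6)/(-12) = (2*√2 + 6)*(-1/12) = (6 + 2*√2)*(-1/12) = -½ - √2/6 ≈ -0.73570)
-9*(102 + (-3 + 7)*z) = -9*(102 + (-3 + 7)*(-½ - √2/6)) = -9*(102 + 4*(-½ - √2/6)) = -9*(102 + (-2 - 2*√2/3)) = -9*(100 - 2*√2/3) = -900 + 6*√2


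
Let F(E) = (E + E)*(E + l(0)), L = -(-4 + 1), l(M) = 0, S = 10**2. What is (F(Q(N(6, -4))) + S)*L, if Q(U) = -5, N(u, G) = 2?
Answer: 450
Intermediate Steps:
S = 100
L = 3 (L = -1*(-3) = 3)
F(E) = 2*E**2 (F(E) = (E + E)*(E + 0) = (2*E)*E = 2*E**2)
(F(Q(N(6, -4))) + S)*L = (2*(-5)**2 + 100)*3 = (2*25 + 100)*3 = (50 + 100)*3 = 150*3 = 450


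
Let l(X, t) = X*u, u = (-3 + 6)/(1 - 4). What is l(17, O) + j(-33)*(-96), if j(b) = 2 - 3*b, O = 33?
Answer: -9713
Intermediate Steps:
u = -1 (u = 3/(-3) = 3*(-⅓) = -1)
l(X, t) = -X (l(X, t) = X*(-1) = -X)
l(17, O) + j(-33)*(-96) = -1*17 + (2 - 3*(-33))*(-96) = -17 + (2 + 99)*(-96) = -17 + 101*(-96) = -17 - 9696 = -9713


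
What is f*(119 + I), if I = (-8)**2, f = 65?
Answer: 11895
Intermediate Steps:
I = 64
f*(119 + I) = 65*(119 + 64) = 65*183 = 11895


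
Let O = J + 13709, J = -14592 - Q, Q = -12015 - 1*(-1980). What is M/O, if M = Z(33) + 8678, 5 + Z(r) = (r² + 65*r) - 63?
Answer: 2961/2288 ≈ 1.2941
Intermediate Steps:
Q = -10035 (Q = -12015 + 1980 = -10035)
J = -4557 (J = -14592 - 1*(-10035) = -14592 + 10035 = -4557)
O = 9152 (O = -4557 + 13709 = 9152)
Z(r) = -68 + r² + 65*r (Z(r) = -5 + ((r² + 65*r) - 63) = -5 + (-63 + r² + 65*r) = -68 + r² + 65*r)
M = 11844 (M = (-68 + 33² + 65*33) + 8678 = (-68 + 1089 + 2145) + 8678 = 3166 + 8678 = 11844)
M/O = 11844/9152 = 11844*(1/9152) = 2961/2288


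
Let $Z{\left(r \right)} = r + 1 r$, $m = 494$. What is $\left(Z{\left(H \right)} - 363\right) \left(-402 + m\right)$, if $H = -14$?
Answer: $-35972$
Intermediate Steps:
$Z{\left(r \right)} = 2 r$ ($Z{\left(r \right)} = r + r = 2 r$)
$\left(Z{\left(H \right)} - 363\right) \left(-402 + m\right) = \left(2 \left(-14\right) - 363\right) \left(-402 + 494\right) = \left(-28 - 363\right) 92 = \left(-391\right) 92 = -35972$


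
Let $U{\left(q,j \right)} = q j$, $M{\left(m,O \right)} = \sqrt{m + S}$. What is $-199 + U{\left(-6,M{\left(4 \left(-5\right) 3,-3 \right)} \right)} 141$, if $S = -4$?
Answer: $-199 - 6768 i \approx -199.0 - 6768.0 i$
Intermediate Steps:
$M{\left(m,O \right)} = \sqrt{-4 + m}$ ($M{\left(m,O \right)} = \sqrt{m - 4} = \sqrt{-4 + m}$)
$U{\left(q,j \right)} = j q$
$-199 + U{\left(-6,M{\left(4 \left(-5\right) 3,-3 \right)} \right)} 141 = -199 + \sqrt{-4 + 4 \left(-5\right) 3} \left(-6\right) 141 = -199 + \sqrt{-4 - 60} \left(-6\right) 141 = -199 + \sqrt{-64} \left(-6\right) 141 = -199 + 8 i \left(-6\right) 141 = -199 + - 48 i 141 = -199 - 6768 i$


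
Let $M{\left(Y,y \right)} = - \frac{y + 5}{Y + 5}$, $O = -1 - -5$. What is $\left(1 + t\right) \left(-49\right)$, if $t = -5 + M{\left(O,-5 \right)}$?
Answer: $196$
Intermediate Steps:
$O = 4$ ($O = -1 + 5 = 4$)
$M{\left(Y,y \right)} = - \frac{5 + y}{5 + Y}$
$t = -5$ ($t = -5 + \frac{-5 - -5}{5 + 4} = -5 + \frac{-5 + 5}{9} = -5 + \frac{1}{9} \cdot 0 = -5 + 0 = -5$)
$\left(1 + t\right) \left(-49\right) = \left(1 - 5\right) \left(-49\right) = \left(-4\right) \left(-49\right) = 196$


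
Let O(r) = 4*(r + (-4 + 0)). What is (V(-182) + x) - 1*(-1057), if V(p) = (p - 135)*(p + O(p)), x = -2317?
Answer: 292282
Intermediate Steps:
O(r) = -16 + 4*r (O(r) = 4*(r - 4) = 4*(-4 + r) = -16 + 4*r)
V(p) = (-135 + p)*(-16 + 5*p) (V(p) = (p - 135)*(p + (-16 + 4*p)) = (-135 + p)*(-16 + 5*p))
(V(-182) + x) - 1*(-1057) = ((2160 - 691*(-182) + 5*(-182)²) - 2317) - 1*(-1057) = ((2160 + 125762 + 5*33124) - 2317) + 1057 = ((2160 + 125762 + 165620) - 2317) + 1057 = (293542 - 2317) + 1057 = 291225 + 1057 = 292282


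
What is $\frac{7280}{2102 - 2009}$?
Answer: $\frac{7280}{93} \approx 78.28$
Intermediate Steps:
$\frac{7280}{2102 - 2009} = \frac{7280}{93}$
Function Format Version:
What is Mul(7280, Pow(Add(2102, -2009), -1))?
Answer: Rational(7280, 93) ≈ 78.280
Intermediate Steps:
Mul(7280, Pow(Add(2102, -2009), -1)) = Mul(7280, Pow(93, -1)) = Mul(7280, Rational(1, 93)) = Rational(7280, 93)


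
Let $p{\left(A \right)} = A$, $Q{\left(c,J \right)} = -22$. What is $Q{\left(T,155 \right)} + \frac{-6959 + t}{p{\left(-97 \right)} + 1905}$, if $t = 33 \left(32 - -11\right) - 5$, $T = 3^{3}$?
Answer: $- \frac{45321}{1808} \approx -25.067$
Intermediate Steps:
$T = 27$
$t = 1414$ ($t = 33 \left(32 + 11\right) - 5 = 33 \cdot 43 - 5 = 1419 - 5 = 1414$)
$Q{\left(T,155 \right)} + \frac{-6959 + t}{p{\left(-97 \right)} + 1905} = -22 + \frac{-6959 + 1414}{-97 + 1905} = -22 - \frac{5545}{1808} = - \frac{45321}{1808}$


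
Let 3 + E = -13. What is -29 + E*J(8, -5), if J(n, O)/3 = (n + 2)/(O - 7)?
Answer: 11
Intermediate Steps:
J(n, O) = 3*(2 + n)/(-7 + O) (J(n, O) = 3*((n + 2)/(O - 7)) = 3*((2 + n)/(-7 + O)) = 3*(2 + n)/(-7 + O))
E = -16 (E = -3 - 13 = -16)
-29 + E*J(8, -5) = -29 - 48*(2 + 8)/(-7 - 5) = -29 - 48*10/(-12) = -29 - 48*(-1)*10/12 = -29 - 16*(-5/2) = -29 + 40 = 11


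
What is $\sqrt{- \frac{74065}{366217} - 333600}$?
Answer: $\frac{i \sqrt{44740754791152505}}{366217} \approx 577.58 i$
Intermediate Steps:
$\sqrt{- \frac{74065}{366217} - 333600} = \sqrt{- \frac{122170065265}{366217}} = \frac{i \sqrt{44740754791152505}}{366217}$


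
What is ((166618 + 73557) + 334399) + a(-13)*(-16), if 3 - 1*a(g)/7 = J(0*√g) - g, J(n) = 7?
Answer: 576478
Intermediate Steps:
a(g) = -28 + 7*g (a(g) = 21 - 7*(7 - g) = 21 + (-49 + 7*g) = -28 + 7*g)
((166618 + 73557) + 334399) + a(-13)*(-16) = ((166618 + 73557) + 334399) + (-28 + 7*(-13))*(-16) = (240175 + 334399) + (-28 - 91)*(-16) = 574574 - 119*(-16) = 574574 + 1904 = 576478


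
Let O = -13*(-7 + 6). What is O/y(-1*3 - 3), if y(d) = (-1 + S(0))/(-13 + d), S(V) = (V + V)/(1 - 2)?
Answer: 247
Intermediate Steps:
S(V) = -2*V (S(V) = (2*V)/(-1) = (2*V)*(-1) = -2*V)
O = 13 (O = -13*(-1) = 13)
y(d) = -1/(-13 + d) (y(d) = (-1 - 2*0)/(-13 + d) = (-1 + 0)/(-13 + d) = -1/(-13 + d))
O/y(-1*3 - 3) = 13/((-1/(-13 + (-1*3 - 3)))) = 13/((-1/(-13 + (-3 - 3)))) = 13/((-1/(-13 - 6))) = 13/((-1/(-19))) = 13/((-1*(-1/19))) = 13/(1/19) = 13*19 = 247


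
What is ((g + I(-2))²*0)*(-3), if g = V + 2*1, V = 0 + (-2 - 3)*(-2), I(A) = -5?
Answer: 0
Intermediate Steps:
V = 10 (V = 0 - 5*(-2) = 0 + 10 = 10)
g = 12 (g = 10 + 2*1 = 10 + 2 = 12)
((g + I(-2))²*0)*(-3) = ((12 - 5)²*0)*(-3) = (7²*0)*(-3) = (49*0)*(-3) = 0*(-3) = 0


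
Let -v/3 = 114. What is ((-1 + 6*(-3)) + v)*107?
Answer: -38627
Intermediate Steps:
v = -342 (v = -3*114 = -342)
((-1 + 6*(-3)) + v)*107 = ((-1 + 6*(-3)) - 342)*107 = ((-1 - 18) - 342)*107 = (-19 - 342)*107 = -361*107 = -38627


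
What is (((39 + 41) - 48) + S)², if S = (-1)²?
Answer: 1089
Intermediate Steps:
S = 1
(((39 + 41) - 48) + S)² = (((39 + 41) - 48) + 1)² = ((80 - 48) + 1)² = (32 + 1)² = 33² = 1089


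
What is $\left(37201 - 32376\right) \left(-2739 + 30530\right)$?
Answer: $134091575$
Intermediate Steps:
$\left(37201 - 32376\right) \left(-2739 + 30530\right) = 4825 \cdot 27791 = 134091575$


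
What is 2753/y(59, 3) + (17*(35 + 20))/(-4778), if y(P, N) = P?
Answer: 13098669/281902 ≈ 46.465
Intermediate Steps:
2753/y(59, 3) + (17*(35 + 20))/(-4778) = 2753/59 + (17*(35 + 20))/(-4778) = 2753*(1/59) + (17*55)*(-1/4778) = 2753/59 + 935*(-1/4778) = 2753/59 - 935/4778 = 13098669/281902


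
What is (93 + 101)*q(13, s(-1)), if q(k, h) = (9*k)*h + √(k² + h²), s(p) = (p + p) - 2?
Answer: -90792 + 194*√185 ≈ -88153.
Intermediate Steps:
s(p) = -2 + 2*p (s(p) = 2*p - 2 = -2 + 2*p)
q(k, h) = √(h² + k²) + 9*h*k (q(k, h) = 9*h*k + √(h² + k²) = √(h² + k²) + 9*h*k)
(93 + 101)*q(13, s(-1)) = (93 + 101)*(√((-2 + 2*(-1))² + 13²) + 9*(-2 + 2*(-1))*13) = 194*(√((-2 - 2)² + 169) + 9*(-2 - 2)*13) = 194*(√((-4)² + 169) + 9*(-4)*13) = 194*(√(16 + 169) - 468) = 194*(√185 - 468) = 194*(-468 + √185) = -90792 + 194*√185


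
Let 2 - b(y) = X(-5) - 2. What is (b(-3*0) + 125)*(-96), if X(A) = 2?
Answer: -12192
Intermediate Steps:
b(y) = 2 (b(y) = 2 - (2 - 2) = 2 - 1*0 = 2 + 0 = 2)
(b(-3*0) + 125)*(-96) = (2 + 125)*(-96) = 127*(-96) = -12192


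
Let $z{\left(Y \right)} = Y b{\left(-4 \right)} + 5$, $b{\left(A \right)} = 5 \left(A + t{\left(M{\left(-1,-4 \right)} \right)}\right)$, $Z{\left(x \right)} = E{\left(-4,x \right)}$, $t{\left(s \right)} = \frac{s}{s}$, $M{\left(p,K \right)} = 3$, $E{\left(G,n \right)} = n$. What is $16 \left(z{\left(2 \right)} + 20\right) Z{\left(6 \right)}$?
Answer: $-480$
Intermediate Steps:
$t{\left(s \right)} = 1$
$Z{\left(x \right)} = x$
$b{\left(A \right)} = 5 + 5 A$ ($b{\left(A \right)} = 5 \left(A + 1\right) = 5 \left(1 + A\right) = 5 + 5 A$)
$z{\left(Y \right)} = 5 - 15 Y$ ($z{\left(Y \right)} = Y \left(5 + 5 \left(-4\right)\right) + 5 = Y \left(5 - 20\right) + 5 = Y \left(-15\right) + 5 = - 15 Y + 5 = 5 - 15 Y$)
$16 \left(z{\left(2 \right)} + 20\right) Z{\left(6 \right)} = 16 \left(\left(5 - 30\right) + 20\right) 6 = 16 \left(-25 + 20\right) 6 = 16 \left(-5\right) 6 = \left(-80\right) 6 = -480$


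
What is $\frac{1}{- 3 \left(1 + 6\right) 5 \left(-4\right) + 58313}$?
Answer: $\frac{1}{58733} \approx 1.7026 \cdot 10^{-5}$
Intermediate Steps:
$\frac{1}{- 3 \left(1 + 6\right) 5 \left(-4\right) + 58313} = \frac{1}{- 3 \cdot 7 \cdot 5 \left(-4\right) + 58313} = \frac{1}{\left(-3\right) 35 \left(-4\right) + 58313} = \frac{1}{\left(-105\right) \left(-4\right) + 58313} = \frac{1}{420 + 58313} = \frac{1}{58733}$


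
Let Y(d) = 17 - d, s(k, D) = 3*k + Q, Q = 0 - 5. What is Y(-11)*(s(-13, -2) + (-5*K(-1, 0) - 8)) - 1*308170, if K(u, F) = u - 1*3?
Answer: -309066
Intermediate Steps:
K(u, F) = -3 + u (K(u, F) = u - 3 = -3 + u)
Q = -5
s(k, D) = -5 + 3*k (s(k, D) = 3*k - 5 = -5 + 3*k)
Y(-11)*(s(-13, -2) + (-5*K(-1, 0) - 8)) - 1*308170 = (17 - 1*(-11))*((-5 + 3*(-13)) + (-5*(-3 - 1) - 8)) - 1*308170 = (17 + 11)*((-5 - 39) + (-5*(-4) - 8)) - 308170 = 28*(-44 + (20 - 8)) - 308170 = 28*(-44 + 12) - 308170 = 28*(-32) - 308170 = -896 - 308170 = -309066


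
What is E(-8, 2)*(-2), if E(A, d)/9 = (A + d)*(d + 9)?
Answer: 1188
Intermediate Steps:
E(A, d) = 9*(9 + d)*(A + d) (E(A, d) = 9*((A + d)*(d + 9)) = 9*((A + d)*(9 + d)) = 9*((9 + d)*(A + d)) = 9*(9 + d)*(A + d))
E(-8, 2)*(-2) = (9*2**2 + 81*(-8) + 81*2 + 9*(-8)*2)*(-2) = (9*4 - 648 + 162 - 144)*(-2) = (36 - 648 + 162 - 144)*(-2) = -594*(-2) = 1188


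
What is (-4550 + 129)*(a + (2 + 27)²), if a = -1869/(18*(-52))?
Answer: -1162789315/312 ≈ -3.7269e+6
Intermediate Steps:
a = 623/312 (a = -1869/(-936) = -1869*(-1/936) = 623/312 ≈ 1.9968)
(-4550 + 129)*(a + (2 + 27)²) = (-4550 + 129)*(623/312 + (2 + 27)²) = -4421*(623/312 + 29²) = -4421*(623/312 + 841) = -4421*263015/312 = -1162789315/312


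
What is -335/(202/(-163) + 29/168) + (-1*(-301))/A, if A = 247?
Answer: 2274680989/7214623 ≈ 315.29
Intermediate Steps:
-335/(202/(-163) + 29/168) + (-1*(-301))/A = -335/(202/(-163) + 29/168) - 1*(-301)/247 = -335/(202*(-1/163) + 29*(1/168)) + 301*(1/247) = -335/(-202/163 + 29/168) + 301/247 = -335/(-29209/27384) + 301/247 = -335*(-27384/29209) + 301/247 = 9173640/29209 + 301/247 = 2274680989/7214623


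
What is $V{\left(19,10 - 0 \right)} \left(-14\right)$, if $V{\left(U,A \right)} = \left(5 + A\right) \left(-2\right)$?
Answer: $420$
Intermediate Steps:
$V{\left(U,A \right)} = -10 - 2 A$
$V{\left(19,10 - 0 \right)} \left(-14\right) = \left(-10 - 2 \left(10 - 0\right)\right) \left(-14\right) = \left(-10 - 2 \left(10 + 0\right)\right) \left(-14\right) = \left(-10 - 20\right) \left(-14\right) = \left(-30\right) \left(-14\right) = 420$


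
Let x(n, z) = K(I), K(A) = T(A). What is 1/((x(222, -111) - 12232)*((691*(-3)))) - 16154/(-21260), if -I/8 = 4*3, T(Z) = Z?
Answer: 103207685159/135829842360 ≈ 0.75983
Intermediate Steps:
I = -96 (I = -32*3 = -8*12 = -96)
K(A) = A
x(n, z) = -96
1/((x(222, -111) - 12232)*((691*(-3)))) - 16154/(-21260) = 1/((-96 - 12232)*((691*(-3)))) - 16154/(-21260) = 1/(-12328*(-2073)) - 16154*(-1/21260) = -1/12328*(-1/2073) + 8077/10630 = 1/25555944 + 8077/10630 = 103207685159/135829842360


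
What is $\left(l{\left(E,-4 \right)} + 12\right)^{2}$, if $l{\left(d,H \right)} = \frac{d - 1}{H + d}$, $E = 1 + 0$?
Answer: $144$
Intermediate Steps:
$E = 1$
$l{\left(d,H \right)} = \frac{-1 + d}{H + d}$
$\left(l{\left(E,-4 \right)} + 12\right)^{2} = \left(\frac{-1 + 1}{-4 + 1} + 12\right)^{2} = \left(\frac{1}{-3} \cdot 0 + 12\right)^{2} = \left(\left(- \frac{1}{3}\right) 0 + 12\right)^{2} = \left(0 + 12\right)^{2} = 12^{2} = 144$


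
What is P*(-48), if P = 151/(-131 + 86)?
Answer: 2416/15 ≈ 161.07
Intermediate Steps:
P = -151/45 (P = 151/(-45) = 151*(-1/45) = -151/45 ≈ -3.3556)
P*(-48) = -151/45*(-48) = 2416/15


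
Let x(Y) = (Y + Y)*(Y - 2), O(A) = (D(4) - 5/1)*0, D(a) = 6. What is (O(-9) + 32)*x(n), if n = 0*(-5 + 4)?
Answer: 0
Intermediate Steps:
O(A) = 0 (O(A) = (6 - 5/1)*0 = (6 - 5*1)*0 = (6 - 5)*0 = 1*0 = 0)
n = 0 (n = 0*(-1) = 0)
x(Y) = 2*Y*(-2 + Y) (x(Y) = (2*Y)*(-2 + Y) = 2*Y*(-2 + Y))
(O(-9) + 32)*x(n) = (0 + 32)*(2*0*(-2 + 0)) = 32*(2*0*(-2)) = 32*0 = 0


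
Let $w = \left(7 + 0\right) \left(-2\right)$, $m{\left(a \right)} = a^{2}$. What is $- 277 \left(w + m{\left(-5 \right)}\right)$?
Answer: $-3047$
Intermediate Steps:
$w = -14$ ($w = 7 \left(-2\right) = -14$)
$- 277 \left(w + m{\left(-5 \right)}\right) = - 277 \left(-14 + \left(-5\right)^{2}\right) = - 277 \left(-14 + 25\right) = \left(-277\right) 11 = -3047$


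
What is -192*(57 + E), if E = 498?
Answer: -106560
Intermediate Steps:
-192*(57 + E) = -192*(57 + 498) = -192*555 = -106560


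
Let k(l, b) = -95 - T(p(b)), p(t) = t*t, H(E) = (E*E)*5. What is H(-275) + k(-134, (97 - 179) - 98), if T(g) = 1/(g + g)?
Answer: 24496343999/64800 ≈ 3.7803e+5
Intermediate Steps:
H(E) = 5*E**2 (H(E) = E**2*5 = 5*E**2)
p(t) = t**2
T(g) = 1/(2*g)
k(l, b) = -95 - 1/(2*b**2) (k(l, b) = -95 - 1/(2*(b**2)) = -95 - 1/(2*b**2))
H(-275) + k(-134, (97 - 179) - 98) = 5*(-275)**2 + (-95 - 1/(2*((97 - 179) - 98)**2)) = 5*75625 + (-95 - 1/(2*(-82 - 98)**2)) = 378125 + (-95 - 1/2/(-180)**2) = 378125 + (-95 - 1/2*1/32400) = 378125 + (-95 - 1/64800) = 378125 - 6156001/64800 = 24496343999/64800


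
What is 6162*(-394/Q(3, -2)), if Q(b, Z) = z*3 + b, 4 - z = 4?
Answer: -809276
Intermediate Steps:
z = 0 (z = 4 - 1*4 = 4 - 4 = 0)
Q(b, Z) = b (Q(b, Z) = 0*3 + b = 0 + b = b)
6162*(-394/Q(3, -2)) = 6162*(-394/3) = -809276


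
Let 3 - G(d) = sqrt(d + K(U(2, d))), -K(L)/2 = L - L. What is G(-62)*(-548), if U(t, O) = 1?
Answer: -1644 + 548*I*sqrt(62) ≈ -1644.0 + 4315.0*I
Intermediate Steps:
K(L) = 0 (K(L) = -2*(L - L) = -2*0 = 0)
G(d) = 3 - sqrt(d) (G(d) = 3 - sqrt(d + 0) = 3 - sqrt(d))
G(-62)*(-548) = (3 - sqrt(-62))*(-548) = (3 - I*sqrt(62))*(-548) = -1644 + 548*I*sqrt(62)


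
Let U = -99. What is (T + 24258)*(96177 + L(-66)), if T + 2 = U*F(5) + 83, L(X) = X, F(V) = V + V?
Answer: 2244095739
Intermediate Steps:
F(V) = 2*V
T = -909 (T = -2 + (-198*5 + 83) = -2 + (-99*10 + 83) = -2 + (-990 + 83) = -2 - 907 = -909)
(T + 24258)*(96177 + L(-66)) = (-909 + 24258)*(96177 - 66) = 23349*96111 = 2244095739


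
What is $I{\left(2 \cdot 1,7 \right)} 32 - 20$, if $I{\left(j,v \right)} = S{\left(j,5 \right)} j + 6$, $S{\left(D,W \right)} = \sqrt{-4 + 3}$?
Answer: $172 + 64 i \approx 172.0 + 64.0 i$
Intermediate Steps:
$S{\left(D,W \right)} = i$ ($S{\left(D,W \right)} = \sqrt{-1} = i$)
$I{\left(j,v \right)} = 6 + i j$ ($I{\left(j,v \right)} = i j + 6 = 6 + i j$)
$I{\left(2 \cdot 1,7 \right)} 32 - 20 = \left(6 + i 2 \cdot 1\right) 32 - 20 = \left(6 + i 2\right) 32 - 20 = \left(6 + 2 i\right) 32 - 20 = \left(192 + 64 i\right) - 20 = 172 + 64 i$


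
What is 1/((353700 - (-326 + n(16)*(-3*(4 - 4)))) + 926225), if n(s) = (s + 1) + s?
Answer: 1/1280251 ≈ 7.8110e-7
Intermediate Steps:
n(s) = 1 + 2*s (n(s) = (1 + s) + s = 1 + 2*s)
1/((353700 - (-326 + n(16)*(-3*(4 - 4)))) + 926225) = 1/((353700 - (-326 + (1 + 2*16)*(-3*(4 - 4)))) + 926225) = 1/((353700 - (-326 + (1 + 32)*(-3*0))) + 926225) = 1/((353700 - (-326 + 33*0)) + 926225) = 1/((353700 - (-326 + 0)) + 926225) = 1/((353700 - 1*(-326)) + 926225) = 1/((353700 + 326) + 926225) = 1/(354026 + 926225) = 1/1280251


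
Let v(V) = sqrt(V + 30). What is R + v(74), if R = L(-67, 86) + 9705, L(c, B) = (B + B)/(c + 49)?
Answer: 87259/9 + 2*sqrt(26) ≈ 9705.6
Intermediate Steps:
v(V) = sqrt(30 + V)
L(c, B) = 2*B/(49 + c) (L(c, B) = (2*B)/(49 + c) = 2*B/(49 + c))
R = 87259/9 (R = 2*86/(49 - 67) + 9705 = 2*86/(-18) + 9705 = 2*86*(-1/18) + 9705 = -86/9 + 9705 = 87259/9 ≈ 9695.4)
R + v(74) = 87259/9 + sqrt(30 + 74) = 87259/9 + sqrt(104) = 87259/9 + 2*sqrt(26)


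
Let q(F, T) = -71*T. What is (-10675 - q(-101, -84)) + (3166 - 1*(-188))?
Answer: -13285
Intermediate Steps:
(-10675 - q(-101, -84)) + (3166 - 1*(-188)) = (-10675 - (-71)*(-84)) + (3166 - 1*(-188)) = (-10675 - 1*5964) + (3166 + 188) = (-10675 - 5964) + 3354 = -16639 + 3354 = -13285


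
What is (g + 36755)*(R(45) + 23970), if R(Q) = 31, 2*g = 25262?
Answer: 1185313386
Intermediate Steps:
g = 12631 (g = (½)*25262 = 12631)
(g + 36755)*(R(45) + 23970) = (12631 + 36755)*(31 + 23970) = 49386*24001 = 1185313386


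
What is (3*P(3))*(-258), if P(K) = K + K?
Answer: -4644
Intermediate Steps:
P(K) = 2*K
(3*P(3))*(-258) = (3*(2*3))*(-258) = (3*6)*(-258) = 18*(-258) = -4644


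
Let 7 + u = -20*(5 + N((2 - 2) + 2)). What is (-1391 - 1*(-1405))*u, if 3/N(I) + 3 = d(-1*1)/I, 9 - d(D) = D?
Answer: -1918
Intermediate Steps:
d(D) = 9 - D
N(I) = 3/(-3 + 10/I) (N(I) = 3/(-3 + (9 - (-1))/I) = 3/(-3 + (9 - 1*(-1))/I) = 3/(-3 + (9 + 1)/I) = 3/(-3 + 10/I))
u = -137 (u = -7 - 20*(5 - 3*((2 - 2) + 2)/(-10 + 3*((2 - 2) + 2))) = -7 - 20*(5 - 3*(0 + 2)/(-10 + 3*(0 + 2))) = -7 - 20*(5 - 3*2/(-10 + 3*2)) = -7 - 20*(5 - 3*2/(-10 + 6)) = -7 - 20*(5 - 3*2/(-4)) = -7 - 20*(5 - 3*2*(-¼)) = -7 - 20*(5 + 3/2) = -7 - 20*13/2 = -7 - 130 = -137)
(-1391 - 1*(-1405))*u = (-1391 - 1*(-1405))*(-137) = (-1391 + 1405)*(-137) = 14*(-137) = -1918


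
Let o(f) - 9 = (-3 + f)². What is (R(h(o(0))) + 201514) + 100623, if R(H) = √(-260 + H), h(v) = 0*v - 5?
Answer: 302137 + I*√265 ≈ 3.0214e+5 + 16.279*I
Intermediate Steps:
o(f) = 9 + (-3 + f)²
h(v) = -5 (h(v) = 0 - 5 = -5)
(R(h(o(0))) + 201514) + 100623 = (√(-260 - 5) + 201514) + 100623 = (√(-265) + 201514) + 100623 = (I*√265 + 201514) + 100623 = (201514 + I*√265) + 100623 = 302137 + I*√265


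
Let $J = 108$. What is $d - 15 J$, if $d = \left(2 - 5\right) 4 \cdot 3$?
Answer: $-1656$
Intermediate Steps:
$d = -36$ ($d = \left(2 - 5\right) 4 \cdot 3 = \left(-3\right) 4 \cdot 3 = \left(-12\right) 3 = -36$)
$d - 15 J = -36 - 1620 = -1656$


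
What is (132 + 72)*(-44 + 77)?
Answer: 6732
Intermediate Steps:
(132 + 72)*(-44 + 77) = 204*33 = 6732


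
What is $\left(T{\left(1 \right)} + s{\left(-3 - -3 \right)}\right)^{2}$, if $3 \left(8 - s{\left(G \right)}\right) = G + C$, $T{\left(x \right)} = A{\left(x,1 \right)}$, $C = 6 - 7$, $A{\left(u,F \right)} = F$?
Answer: $\frac{784}{9} \approx 87.111$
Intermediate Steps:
$C = -1$ ($C = 6 - 7 = -1$)
$T{\left(x \right)} = 1$
$s{\left(G \right)} = \frac{25}{3} - \frac{G}{3}$ ($s{\left(G \right)} = 8 - \frac{G - 1}{3} = 8 - \frac{-1 + G}{3} = 8 - \left(- \frac{1}{3} + \frac{G}{3}\right) = \frac{25}{3} - \frac{G}{3}$)
$\left(T{\left(1 \right)} + s{\left(-3 - -3 \right)}\right)^{2} = \left(1 + \left(\frac{25}{3} - \frac{-3 - -3}{3}\right)\right)^{2} = \left(1 + \left(\frac{25}{3} - \frac{-3 + 3}{3}\right)\right)^{2} = \left(1 + \left(\frac{25}{3} - 0\right)\right)^{2} = \left(1 + \left(\frac{25}{3} + 0\right)\right)^{2} = \left(1 + \frac{25}{3}\right)^{2} = \left(\frac{28}{3}\right)^{2} = \frac{784}{9}$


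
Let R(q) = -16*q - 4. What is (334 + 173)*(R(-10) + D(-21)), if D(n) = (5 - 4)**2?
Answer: 79599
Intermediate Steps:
R(q) = -4 - 16*q
D(n) = 1 (D(n) = 1**2 = 1)
(334 + 173)*(R(-10) + D(-21)) = (334 + 173)*((-4 - 16*(-10)) + 1) = 507*((-4 + 160) + 1) = 507*(156 + 1) = 507*157 = 79599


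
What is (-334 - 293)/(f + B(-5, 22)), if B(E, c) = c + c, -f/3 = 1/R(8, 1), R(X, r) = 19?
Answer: -11913/833 ≈ -14.301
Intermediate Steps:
f = -3/19 ≈ -0.15789
B(E, c) = 2*c
(-334 - 293)/(f + B(-5, 22)) = (-334 - 293)/(-3/19 + 2*22) = -627/(-3/19 + 44) = -627/833/19 = -627*19/833 = -11913/833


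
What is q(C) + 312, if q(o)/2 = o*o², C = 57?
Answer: 370698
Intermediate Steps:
q(o) = 2*o³ (q(o) = 2*(o*o²) = 2*o³)
q(C) + 312 = 2*57³ + 312 = 2*185193 + 312 = 370386 + 312 = 370698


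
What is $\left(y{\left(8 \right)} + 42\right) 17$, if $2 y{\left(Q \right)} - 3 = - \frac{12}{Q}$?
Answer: $\frac{2907}{4} \approx 726.75$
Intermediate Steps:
$y{\left(Q \right)} = \frac{3}{2} - \frac{6}{Q}$ ($y{\left(Q \right)} = \frac{3}{2} + \frac{\left(-12\right) \frac{1}{Q}}{2} = \frac{3}{2} - \frac{6}{Q}$)
$\left(y{\left(8 \right)} + 42\right) 17 = \left(\left(\frac{3}{2} - \frac{6}{8}\right) + 42\right) 17 = \left(\left(\frac{3}{2} - \frac{3}{4}\right) + 42\right) 17 = \left(\frac{3}{4} + 42\right) 17 = \frac{171}{4} \cdot 17 = \frac{2907}{4}$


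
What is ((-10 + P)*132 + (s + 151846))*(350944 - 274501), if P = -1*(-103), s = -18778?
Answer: 11110531392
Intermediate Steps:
P = 103
((-10 + P)*132 + (s + 151846))*(350944 - 274501) = ((-10 + 103)*132 + (-18778 + 151846))*(350944 - 274501) = (93*132 + 133068)*76443 = (12276 + 133068)*76443 = 145344*76443 = 11110531392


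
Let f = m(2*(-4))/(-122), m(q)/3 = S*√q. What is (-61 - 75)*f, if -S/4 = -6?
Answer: 9792*I*√2/61 ≈ 227.02*I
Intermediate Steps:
S = 24 (S = -4*(-6) = 24)
m(q) = 72*√q (m(q) = 3*(24*√q) = 72*√q)
f = -72*I*√2/61 (f = (72*√(2*(-4)))/(-122) = (72*√(-8))*(-1/122) = (72*(2*I*√2))*(-1/122) = (144*I*√2)*(-1/122) = -72*I*√2/61 ≈ -1.6692*I)
(-61 - 75)*f = (-61 - 75)*(-72*I*√2/61) = -(-9792)*I*√2/61 = 9792*I*√2/61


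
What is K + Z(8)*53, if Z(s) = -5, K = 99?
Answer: -166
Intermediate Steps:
K + Z(8)*53 = 99 - 5*53 = 99 - 265 = -166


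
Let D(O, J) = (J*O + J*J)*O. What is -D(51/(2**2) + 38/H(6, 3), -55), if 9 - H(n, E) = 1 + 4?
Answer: -641245/16 ≈ -40078.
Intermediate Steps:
H(n, E) = 4 (H(n, E) = 9 - (1 + 4) = 9 - 1*5 = 9 - 5 = 4)
D(O, J) = O*(J**2 + J*O) (D(O, J) = (J*O + J**2)*O = (J**2 + J*O)*O = O*(J**2 + J*O))
-D(51/(2**2) + 38/H(6, 3), -55) = -(-55)*(51/(2**2) + 38/4)*(-55 + (51/(2**2) + 38/4)) = -(-55)*(51/4 + 38*(1/4))*(-55 + (51/4 + 38*(1/4))) = -(-55)*(51*(1/4) + 19/2)*(-55 + (51*(1/4) + 19/2)) = -(-55)*(51/4 + 19/2)*(-55 + (51/4 + 19/2)) = -(-55)*89*(-55 + 89/4)/4 = -(-55)*89*(-131)/(4*4) = -1*641245/16 = -641245/16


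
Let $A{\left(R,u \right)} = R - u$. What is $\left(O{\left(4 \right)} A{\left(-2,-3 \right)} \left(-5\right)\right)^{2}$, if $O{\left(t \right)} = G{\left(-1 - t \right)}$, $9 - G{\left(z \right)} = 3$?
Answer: $900$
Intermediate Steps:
$G{\left(z \right)} = 6$ ($G{\left(z \right)} = 9 - 3 = 6$)
$O{\left(t \right)} = 6$
$\left(O{\left(4 \right)} A{\left(-2,-3 \right)} \left(-5\right)\right)^{2} = \left(6 \left(-2 - -3\right) \left(-5\right)\right)^{2} = \left(6 \left(-2 + 3\right) \left(-5\right)\right)^{2} = \left(6 \cdot 1 \left(-5\right)\right)^{2} = \left(6 \left(-5\right)\right)^{2} = \left(-30\right)^{2} = 900$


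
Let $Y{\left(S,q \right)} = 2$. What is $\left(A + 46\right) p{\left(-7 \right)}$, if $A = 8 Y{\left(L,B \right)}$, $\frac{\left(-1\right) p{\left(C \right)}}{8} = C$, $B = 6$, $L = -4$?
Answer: $3472$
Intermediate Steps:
$p{\left(C \right)} = - 8 C$
$A = 16$ ($A = 8 \cdot 2 = 16$)
$\left(A + 46\right) p{\left(-7 \right)} = \left(16 + 46\right) \left(\left(-8\right) \left(-7\right)\right) = 62 \cdot 56 = 3472$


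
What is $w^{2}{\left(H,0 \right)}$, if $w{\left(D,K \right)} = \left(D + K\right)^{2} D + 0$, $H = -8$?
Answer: $262144$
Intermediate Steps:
$w{\left(D,K \right)} = D \left(D + K\right)^{2}$ ($w{\left(D,K \right)} = D \left(D + K\right)^{2} + 0 = D \left(D + K\right)^{2}$)
$w^{2}{\left(H,0 \right)} = \left(- 8 \left(-8 + 0\right)^{2}\right)^{2} = \left(- 8 \left(-8\right)^{2}\right)^{2} = \left(\left(-8\right) 64\right)^{2} = \left(-512\right)^{2} = 262144$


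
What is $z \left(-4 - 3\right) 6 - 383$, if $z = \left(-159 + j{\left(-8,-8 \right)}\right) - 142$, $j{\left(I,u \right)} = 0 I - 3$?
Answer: $12385$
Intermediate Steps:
$j{\left(I,u \right)} = -3$ ($j{\left(I,u \right)} = 0 - 3 = -3$)
$z = -304$ ($z = \left(-159 - 3\right) - 142 = -162 - 142 = -304$)
$z \left(-4 - 3\right) 6 - 383 = - 304 \left(-4 - 3\right) 6 - 383 = - 304 \left(\left(-7\right) 6\right) - 383 = \left(-304\right) \left(-42\right) - 383 = 12768 - 383 = 12385$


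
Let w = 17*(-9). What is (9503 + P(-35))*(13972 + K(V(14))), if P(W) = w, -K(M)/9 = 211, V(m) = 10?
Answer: 112882550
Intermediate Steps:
w = -153
K(M) = -1899 (K(M) = -9*211 = -1899)
P(W) = -153
(9503 + P(-35))*(13972 + K(V(14))) = (9503 - 153)*(13972 - 1899) = 9350*12073 = 112882550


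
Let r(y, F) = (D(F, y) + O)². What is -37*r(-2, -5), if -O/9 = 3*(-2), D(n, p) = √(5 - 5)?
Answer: -107892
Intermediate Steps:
D(n, p) = 0 (D(n, p) = √0 = 0)
O = 54 (O = -27*(-2) = -9*(-6) = 54)
r(y, F) = 2916 (r(y, F) = (0 + 54)² = 54² = 2916)
-37*r(-2, -5) = -37*2916 = -107892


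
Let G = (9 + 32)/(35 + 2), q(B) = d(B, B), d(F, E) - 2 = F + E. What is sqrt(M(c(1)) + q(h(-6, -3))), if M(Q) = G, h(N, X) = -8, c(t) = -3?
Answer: 3*I*sqrt(1961)/37 ≈ 3.5905*I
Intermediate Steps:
d(F, E) = 2 + E + F (d(F, E) = 2 + (F + E) = 2 + (E + F) = 2 + E + F)
q(B) = 2 + 2*B (q(B) = 2 + B + B = 2 + 2*B)
G = 41/37 ≈ 1.1081
M(Q) = 41/37
sqrt(M(c(1)) + q(h(-6, -3))) = sqrt(41/37 + (2 + 2*(-8))) = sqrt(41/37 + (2 - 16)) = sqrt(41/37 - 14) = sqrt(-477/37) = 3*I*sqrt(1961)/37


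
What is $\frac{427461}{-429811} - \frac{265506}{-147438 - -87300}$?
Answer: $\frac{14735124958}{4307995653} \approx 3.4204$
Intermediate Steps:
$\frac{427461}{-429811} - \frac{265506}{-147438 - -87300} = 427461 \left(- \frac{1}{429811}\right) - \frac{265506}{-147438 + 87300} = - \frac{427461}{429811} - \frac{265506}{-60138} = - \frac{427461}{429811} - - \frac{44251}{10023} = - \frac{427461}{429811} + \frac{44251}{10023} = \frac{14735124958}{4307995653}$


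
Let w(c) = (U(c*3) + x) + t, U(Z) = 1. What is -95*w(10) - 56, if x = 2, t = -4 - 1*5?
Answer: 514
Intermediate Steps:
t = -9 (t = -4 - 5 = -9)
w(c) = -6 (w(c) = (1 + 2) - 9 = 3 - 9 = -6)
-95*w(10) - 56 = -95*(-6) - 56 = 570 - 56 = 514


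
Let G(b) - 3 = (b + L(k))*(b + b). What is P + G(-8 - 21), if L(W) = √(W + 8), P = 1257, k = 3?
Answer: 2942 - 58*√11 ≈ 2749.6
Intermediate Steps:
L(W) = √(8 + W)
G(b) = 3 + 2*b*(b + √11) (G(b) = 3 + (b + √(8 + 3))*(b + b) = 3 + (b + √11)*(2*b) = 3 + 2*b*(b + √11))
P + G(-8 - 21) = 1257 + (3 + 2*(-8 - 21)² + 2*(-8 - 21)*√11) = 1257 + (3 + 2*(-29)² + 2*(-29)*√11) = 1257 + (3 + 2*841 - 58*√11) = 1257 + (3 + 1682 - 58*√11) = 1257 + (1685 - 58*√11) = 2942 - 58*√11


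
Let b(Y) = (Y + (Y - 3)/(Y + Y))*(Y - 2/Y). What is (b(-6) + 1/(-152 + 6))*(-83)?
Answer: -720855/292 ≈ -2468.7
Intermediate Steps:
b(Y) = (Y - 2/Y)*(Y + (-3 + Y)/(2*Y)) (b(Y) = (Y + (-3 + Y)/((2*Y)))*(Y - 2/Y) = (Y + (-3 + Y)*(1/(2*Y)))*(Y - 2/Y) = (Y + (-3 + Y)/(2*Y))*(Y - 2/Y) = (Y - 2/Y)*(Y + (-3 + Y)/(2*Y)))
(b(-6) + 1/(-152 + 6))*(-83) = ((-7/2 + (-6)² + (½)*(-6) - 1/(-6) + 3/(-6)²) + 1/(-152 + 6))*(-83) = ((-7/2 + 36 - 3 - 1*(-⅙) + 3*(1/36)) + 1/(-146))*(-83) = ((-7/2 + 36 - 3 + ⅙ + 1/12) - 1/146)*(-83) = (119/4 - 1/146)*(-83) = (8685/292)*(-83) = -720855/292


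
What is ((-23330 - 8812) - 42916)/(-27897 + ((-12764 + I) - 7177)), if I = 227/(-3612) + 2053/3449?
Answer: 935056651704/595949029831 ≈ 1.5690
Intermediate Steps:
I = 6632513/12457788 (I = 227*(-1/3612) + 2053*(1/3449) = -227/3612 + 2053/3449 = 6632513/12457788 ≈ 0.53240)
((-23330 - 8812) - 42916)/(-27897 + ((-12764 + I) - 7177)) = ((-23330 - 8812) - 42916)/(-27897 + ((-12764 + 6632513/12457788) - 7177)) = (-32142 - 42916)/(-27897 + (-159004573519/12457788 - 7177)) = -75058/(-27897 - 248414117995/12457788) = -75058/(-595949029831/12457788) = -75058*(-12457788/595949029831) = 935056651704/595949029831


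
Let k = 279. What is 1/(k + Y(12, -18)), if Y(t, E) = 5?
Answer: 1/284 ≈ 0.0035211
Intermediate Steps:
1/(k + Y(12, -18)) = 1/(279 + 5) = 1/284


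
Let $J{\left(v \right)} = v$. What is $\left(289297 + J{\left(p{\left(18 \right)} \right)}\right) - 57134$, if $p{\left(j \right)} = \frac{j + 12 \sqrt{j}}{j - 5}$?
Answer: $\frac{3018137}{13} + \frac{36 \sqrt{2}}{13} \approx 2.3217 \cdot 10^{5}$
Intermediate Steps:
$p{\left(j \right)} = \frac{j + 12 \sqrt{j}}{-5 + j}$
$\left(289297 + J{\left(p{\left(18 \right)} \right)}\right) - 57134 = \left(289297 + \frac{18 + 12 \sqrt{18}}{-5 + 18}\right) - 57134 = \left(289297 + \frac{18 + 12 \cdot 3 \sqrt{2}}{13}\right) - 57134 = \left(289297 + \frac{18 + 36 \sqrt{2}}{13}\right) - 57134 = \left(289297 + \left(\frac{18}{13} + \frac{36 \sqrt{2}}{13}\right)\right) - 57134 = \left(\frac{3760879}{13} + \frac{36 \sqrt{2}}{13}\right) - 57134 = \frac{3018137}{13} + \frac{36 \sqrt{2}}{13}$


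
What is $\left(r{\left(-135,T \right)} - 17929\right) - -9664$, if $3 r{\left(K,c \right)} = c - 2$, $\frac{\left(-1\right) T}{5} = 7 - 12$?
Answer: $- \frac{24772}{3} \approx -8257.3$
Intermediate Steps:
$T = 25$ ($T = - 5 \left(7 - 12\right) = \left(-5\right) \left(-5\right) = 25$)
$r{\left(K,c \right)} = - \frac{2}{3} + \frac{c}{3}$ ($r{\left(K,c \right)} = \frac{c - 2}{3} = \frac{-2 + c}{3} = - \frac{2}{3} + \frac{c}{3}$)
$\left(r{\left(-135,T \right)} - 17929\right) - -9664 = \left(\left(- \frac{2}{3} + \frac{1}{3} \cdot 25\right) - 17929\right) - -9664 = \left(\left(- \frac{2}{3} + \frac{25}{3}\right) - 17929\right) + 9664 = \left(\frac{23}{3} - 17929\right) + 9664 = - \frac{53764}{3} + 9664 = - \frac{24772}{3}$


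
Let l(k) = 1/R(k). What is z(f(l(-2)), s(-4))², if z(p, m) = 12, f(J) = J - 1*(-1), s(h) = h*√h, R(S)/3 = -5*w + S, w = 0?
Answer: 144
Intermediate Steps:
R(S) = 3*S (R(S) = 3*(-5*0 + S) = 3*(0 + S) = 3*S)
s(h) = h^(3/2)
l(k) = 1/(3*k)
f(J) = 1 + J (f(J) = J + 1 = 1 + J)
z(f(l(-2)), s(-4))² = 12² = 144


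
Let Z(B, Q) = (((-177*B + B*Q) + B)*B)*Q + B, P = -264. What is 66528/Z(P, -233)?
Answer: 252/25158407 ≈ 1.0017e-5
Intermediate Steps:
Z(B, Q) = B + B*Q*(-176*B + B*Q) (Z(B, Q) = ((-176*B + B*Q)*B)*Q + B = (B*(-176*B + B*Q))*Q + B = B*Q*(-176*B + B*Q) + B = B + B*Q*(-176*B + B*Q))
66528/Z(P, -233) = 66528/((-264*(1 - 264*(-233)² - 176*(-264)*(-233)))) = 66528/((-264*(1 - 264*54289 - 10826112))) = 66528/((-264*(1 - 14332296 - 10826112))) = 66528/((-264*(-25158407))) = 66528/6641819448 = 66528*(1/6641819448) = 252/25158407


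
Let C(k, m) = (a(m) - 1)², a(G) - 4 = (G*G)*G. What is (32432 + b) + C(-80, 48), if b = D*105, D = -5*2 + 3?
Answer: 12231285722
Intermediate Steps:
a(G) = 4 + G³ (a(G) = 4 + (G*G)*G = 4 + G²*G = 4 + G³)
D = -7 (D = -10 + 3 = -7)
C(k, m) = (3 + m³)² (C(k, m) = ((4 + m³) - 1)² = (3 + m³)²)
b = -735 (b = -7*105 = -735)
(32432 + b) + C(-80, 48) = (32432 - 735) + (3 + 48³)² = 31697 + (3 + 110592)² = 31697 + 110595² = 31697 + 12231254025 = 12231285722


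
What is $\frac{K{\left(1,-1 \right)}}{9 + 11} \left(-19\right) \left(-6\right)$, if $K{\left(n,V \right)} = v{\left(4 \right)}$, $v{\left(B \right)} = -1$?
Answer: $- \frac{57}{10} \approx -5.7$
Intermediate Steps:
$K{\left(n,V \right)} = -1$
$\frac{K{\left(1,-1 \right)}}{9 + 11} \left(-19\right) \left(-6\right) = - \frac{1}{9 + 11} \left(-19\right) \left(-6\right) = - \frac{1}{20} \left(-19\right) \left(-6\right) = \left(-1\right) \frac{1}{20} \left(-19\right) \left(-6\right) = \left(- \frac{1}{20}\right) \left(-19\right) \left(-6\right) = \frac{19}{20} \left(-6\right) = - \frac{57}{10}$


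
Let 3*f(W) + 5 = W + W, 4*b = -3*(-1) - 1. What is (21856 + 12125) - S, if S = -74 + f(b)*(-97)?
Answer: 101777/3 ≈ 33926.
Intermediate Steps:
b = ½ (b = (-3*(-1) - 1)/4 = (3 - 1)/4 = (¼)*2 = ½ ≈ 0.50000)
f(W) = -5/3 + 2*W/3 (f(W) = -5/3 + (W + W)/3 = -5/3 + (2*W)/3 = -5/3 + 2*W/3)
S = 166/3 (S = -74 + (-5/3 + (⅔)*(½))*(-97) = -74 + (-5/3 + ⅓)*(-97) = -74 - 4/3*(-97) = -74 + 388/3 = 166/3 ≈ 55.333)
(21856 + 12125) - S = (21856 + 12125) - 1*166/3 = 33981 - 166/3 = 101777/3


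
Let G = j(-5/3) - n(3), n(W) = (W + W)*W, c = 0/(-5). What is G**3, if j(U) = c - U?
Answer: -117649/27 ≈ -4357.4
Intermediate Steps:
c = 0 (c = 0*(-1/5) = 0)
n(W) = 2*W**2 (n(W) = (2*W)*W = 2*W**2)
j(U) = -U (j(U) = 0 - U = -U)
G = -49/3 (G = -(-5)/3 - 2*3**2 = -(-5)/3 - 2*9 = -1*(-5/3) - 1*18 = 5/3 - 18 = -49/3 ≈ -16.333)
G**3 = (-49/3)**3 = -117649/27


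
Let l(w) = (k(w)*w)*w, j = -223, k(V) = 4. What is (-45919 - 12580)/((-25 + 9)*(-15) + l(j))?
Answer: -58499/199156 ≈ -0.29373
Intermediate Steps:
l(w) = 4*w**2 (l(w) = (4*w)*w = 4*w**2)
(-45919 - 12580)/((-25 + 9)*(-15) + l(j)) = (-45919 - 12580)/((-25 + 9)*(-15) + 4*(-223)**2) = -58499/(-16*(-15) + 4*49729) = -58499/(240 + 198916) = -58499/199156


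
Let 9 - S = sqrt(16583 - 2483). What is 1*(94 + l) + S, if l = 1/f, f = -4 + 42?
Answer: 3915/38 - 10*sqrt(141) ≈ -15.717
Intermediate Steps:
f = 38
l = 1/38 ≈ 0.026316
S = 9 - 10*sqrt(141) (S = 9 - sqrt(16583 - 2483) = 9 - sqrt(14100) = 9 - 10*sqrt(141) ≈ -109.74)
1*(94 + l) + S = 1*(94 + 1/38) + (9 - 10*sqrt(141)) = 1*(3573/38) + (9 - 10*sqrt(141)) = 3573/38 + (9 - 10*sqrt(141)) = 3915/38 - 10*sqrt(141)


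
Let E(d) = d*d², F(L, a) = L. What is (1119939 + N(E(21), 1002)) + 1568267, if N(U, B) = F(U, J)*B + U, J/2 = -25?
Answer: 11976989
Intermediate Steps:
J = -50 (J = 2*(-25) = -50)
E(d) = d³
N(U, B) = U + B*U (N(U, B) = U*B + U = B*U + U = U + B*U)
(1119939 + N(E(21), 1002)) + 1568267 = (1119939 + 21³*(1 + 1002)) + 1568267 = (1119939 + 9261*1003) + 1568267 = (1119939 + 9288783) + 1568267 = 10408722 + 1568267 = 11976989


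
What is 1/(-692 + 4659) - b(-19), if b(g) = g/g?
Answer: -3966/3967 ≈ -0.99975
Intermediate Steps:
b(g) = 1
1/(-692 + 4659) - b(-19) = 1/(-692 + 4659) - 1*1 = 1/3967 - 1 = -3966/3967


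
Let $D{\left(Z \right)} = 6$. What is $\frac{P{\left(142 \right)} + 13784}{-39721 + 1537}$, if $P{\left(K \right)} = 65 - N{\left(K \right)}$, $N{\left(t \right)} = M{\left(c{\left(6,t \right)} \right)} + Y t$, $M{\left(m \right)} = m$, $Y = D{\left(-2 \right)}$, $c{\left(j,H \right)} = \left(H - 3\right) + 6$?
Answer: $- \frac{1071}{3182} \approx -0.33658$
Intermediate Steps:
$c{\left(j,H \right)} = 3 + H$ ($c{\left(j,H \right)} = \left(-3 + H\right) + 6 = 3 + H$)
$Y = 6$
$N{\left(t \right)} = 3 + 7 t$ ($N{\left(t \right)} = \left(3 + t\right) + 6 t = 3 + 7 t$)
$P{\left(K \right)} = 62 - 7 K$ ($P{\left(K \right)} = 65 - \left(3 + 7 K\right) = 62 - 7 K$)
$\frac{P{\left(142 \right)} + 13784}{-39721 + 1537} = \frac{\left(62 - 994\right) + 13784}{-39721 + 1537} = \frac{\left(62 - 994\right) + 13784}{-38184} = \left(-932 + 13784\right) \left(- \frac{1}{38184}\right) = 12852 \left(- \frac{1}{38184}\right) = - \frac{1071}{3182}$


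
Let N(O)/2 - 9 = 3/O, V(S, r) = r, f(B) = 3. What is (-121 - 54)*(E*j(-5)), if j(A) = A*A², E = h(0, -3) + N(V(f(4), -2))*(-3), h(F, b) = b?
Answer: -1050000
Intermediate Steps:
N(O) = 18 + 6/O (N(O) = 18 + 2*(3/O) = 18 + 6/O)
E = -48 (E = -3 + (18 + 6/(-2))*(-3) = -3 + (18 + 6*(-½))*(-3) = -3 + (18 - 3)*(-3) = -3 + 15*(-3) = -3 - 45 = -48)
j(A) = A³
(-121 - 54)*(E*j(-5)) = (-121 - 54)*(-48*(-5)³) = -(-8400)*(-125) = -175*6000 = -1050000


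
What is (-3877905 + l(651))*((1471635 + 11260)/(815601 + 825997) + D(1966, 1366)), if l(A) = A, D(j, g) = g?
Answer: -4350096297607401/820799 ≈ -5.2998e+9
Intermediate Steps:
(-3877905 + l(651))*((1471635 + 11260)/(815601 + 825997) + D(1966, 1366)) = (-3877905 + 651)*((1471635 + 11260)/(815601 + 825997) + 1366) = -3877254*(1482895/1641598 + 1366) = -3877254*2243905763/1641598 = -4350096297607401/820799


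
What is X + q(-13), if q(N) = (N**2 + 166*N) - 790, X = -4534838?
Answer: -4537617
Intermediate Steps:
q(N) = -790 + N**2 + 166*N
X + q(-13) = -4534838 + (-790 + (-13)**2 + 166*(-13)) = -4534838 + (-790 + 169 - 2158) = -4534838 - 2779 = -4537617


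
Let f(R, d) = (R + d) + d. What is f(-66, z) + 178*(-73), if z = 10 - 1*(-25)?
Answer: -12990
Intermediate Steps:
z = 35 (z = 10 + 25 = 35)
f(R, d) = R + 2*d
f(-66, z) + 178*(-73) = (-66 + 2*35) + 178*(-73) = (-66 + 70) - 12994 = 4 - 12994 = -12990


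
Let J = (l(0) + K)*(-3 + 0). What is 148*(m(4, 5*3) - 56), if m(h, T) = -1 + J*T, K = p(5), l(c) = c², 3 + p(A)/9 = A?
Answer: -128316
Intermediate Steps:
p(A) = -27 + 9*A
K = 18 (K = -27 + 9*5 = -27 + 45 = 18)
J = -54 (J = (0² + 18)*(-3 + 0) = (0 + 18)*(-3) = 18*(-3) = -54)
m(h, T) = -1 - 54*T
148*(m(4, 5*3) - 56) = 148*((-1 - 270*3) - 56) = 148*((-1 - 54*15) - 56) = 148*((-1 - 810) - 56) = 148*(-811 - 56) = 148*(-867) = -128316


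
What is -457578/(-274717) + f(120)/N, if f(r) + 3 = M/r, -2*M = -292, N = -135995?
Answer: 3733728601319/2241608304900 ≈ 1.6656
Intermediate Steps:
M = 146 (M = -1/2*(-292) = 146)
f(r) = -3 + 146/r
-457578/(-274717) + f(120)/N = -457578/(-274717) + (-3 + 146/120)/(-135995) = -457578*(-1/274717) + (-3 + 146*(1/120))*(-1/135995) = 457578/274717 + (-3 + 73/60)*(-1/135995) = 457578/274717 - 107/60*(-1/135995) = 457578/274717 + 107/8159700 = 3733728601319/2241608304900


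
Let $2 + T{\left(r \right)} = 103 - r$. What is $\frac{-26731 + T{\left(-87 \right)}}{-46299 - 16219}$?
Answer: $\frac{26543}{62518} \approx 0.42457$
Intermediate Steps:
$T{\left(r \right)} = 101 - r$ ($T{\left(r \right)} = -2 - \left(-103 + r\right) = 101 - r$)
$\frac{-26731 + T{\left(-87 \right)}}{-46299 - 16219} = \frac{-26731 + \left(101 - -87\right)}{-46299 - 16219} = \frac{-26731 + \left(101 + 87\right)}{-62518} = \left(-26731 + 188\right) \left(- \frac{1}{62518}\right) = \left(-26543\right) \left(- \frac{1}{62518}\right) = \frac{26543}{62518}$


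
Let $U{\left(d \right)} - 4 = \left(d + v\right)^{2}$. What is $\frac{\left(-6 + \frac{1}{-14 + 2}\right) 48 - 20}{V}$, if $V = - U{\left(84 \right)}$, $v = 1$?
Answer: $\frac{312}{7229} \approx 0.043159$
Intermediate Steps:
$U{\left(d \right)} = 4 + \left(1 + d\right)^{2}$ ($U{\left(d \right)} = 4 + \left(d + 1\right)^{2} = 4 + \left(1 + d\right)^{2}$)
$V = -7229$ ($V = - (4 + \left(1 + 84\right)^{2}) = - (4 + 85^{2}) = - (4 + 7225) = \left(-1\right) 7229 = -7229$)
$\frac{\left(-6 + \frac{1}{-14 + 2}\right) 48 - 20}{V} = \frac{\left(-6 + \frac{1}{-14 + 2}\right) 48 - 20}{-7229} = \left(\left(-6 + \frac{1}{-12}\right) 48 - 20\right) \left(- \frac{1}{7229}\right) = \left(\left(-6 - \frac{1}{12}\right) 48 - 20\right) \left(- \frac{1}{7229}\right) = \left(\left(- \frac{73}{12}\right) 48 - 20\right) \left(- \frac{1}{7229}\right) = \left(-292 - 20\right) \left(- \frac{1}{7229}\right) = \left(-312\right) \left(- \frac{1}{7229}\right) = \frac{312}{7229}$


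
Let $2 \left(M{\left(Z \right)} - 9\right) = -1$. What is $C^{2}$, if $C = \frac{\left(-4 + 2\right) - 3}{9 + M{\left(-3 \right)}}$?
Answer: $\frac{4}{49} \approx 0.081633$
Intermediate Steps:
$M{\left(Z \right)} = \frac{17}{2}$ ($M{\left(Z \right)} = 9 + \frac{1}{2} \left(-1\right) = 9 - \frac{1}{2} = \frac{17}{2}$)
$C = - \frac{2}{7}$ ($C = \frac{\left(-4 + 2\right) - 3}{9 + \frac{17}{2}} = \frac{-2 - 3}{\frac{35}{2}} = \left(-5\right) \frac{2}{35} = - \frac{2}{7} \approx -0.28571$)
$C^{2} = \left(- \frac{2}{7}\right)^{2} = \frac{4}{49}$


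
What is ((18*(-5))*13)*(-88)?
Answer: 102960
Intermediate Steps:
((18*(-5))*13)*(-88) = -90*13*(-88) = -1170*(-88) = 102960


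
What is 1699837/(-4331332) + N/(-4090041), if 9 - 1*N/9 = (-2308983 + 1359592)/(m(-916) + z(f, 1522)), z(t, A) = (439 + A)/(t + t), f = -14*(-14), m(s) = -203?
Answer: -58347822744285311/152774998437317820 ≈ -0.38192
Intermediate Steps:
f = 196
z(t, A) = (439 + A)/(2*t) (z(t, A) = (439 + A)/((2*t)) = (439 + A)*(1/(2*t)) = (439 + A)/(2*t))
N = -3343164633/77615 (N = 81 - 9*(-2308983 + 1359592)/(-203 + (½)*(439 + 1522)/196) = 81 - (-8544519)/(-203 + (½)*(1/196)*1961) = 81 - (-8544519)/(-203 + 1961/392) = 81 - (-8544519)/(-77615/392) = 81 - (-8544519)*(-392)/77615 = 81 - 9*372161272/77615 = 81 - 3349451448/77615 = -3343164633/77615 ≈ -43074.)
1699837/(-4331332) + N/(-4090041) = 1699837/(-4331332) - 3343164633/77615/(-4090041) = 1699837*(-1/4331332) - 3343164633/77615*(-1/4090041) = -1699837/4331332 + 371462737/35272059135 = -58347822744285311/152774998437317820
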